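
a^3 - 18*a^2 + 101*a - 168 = (a - 8)*(a - 7)*(a - 3)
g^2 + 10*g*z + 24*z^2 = (g + 4*z)*(g + 6*z)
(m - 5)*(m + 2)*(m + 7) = m^3 + 4*m^2 - 31*m - 70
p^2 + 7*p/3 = p*(p + 7/3)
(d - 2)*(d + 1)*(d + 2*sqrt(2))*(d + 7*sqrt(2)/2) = d^4 - d^3 + 11*sqrt(2)*d^3/2 - 11*sqrt(2)*d^2/2 + 12*d^2 - 11*sqrt(2)*d - 14*d - 28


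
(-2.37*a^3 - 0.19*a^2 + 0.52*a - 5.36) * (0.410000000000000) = -0.9717*a^3 - 0.0779*a^2 + 0.2132*a - 2.1976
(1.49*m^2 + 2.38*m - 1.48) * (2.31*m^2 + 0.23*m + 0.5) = 3.4419*m^4 + 5.8405*m^3 - 2.1264*m^2 + 0.8496*m - 0.74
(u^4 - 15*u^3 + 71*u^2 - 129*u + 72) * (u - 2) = u^5 - 17*u^4 + 101*u^3 - 271*u^2 + 330*u - 144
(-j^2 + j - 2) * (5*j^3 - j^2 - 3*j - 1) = -5*j^5 + 6*j^4 - 8*j^3 + 5*j + 2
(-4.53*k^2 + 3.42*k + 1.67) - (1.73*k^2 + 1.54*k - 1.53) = -6.26*k^2 + 1.88*k + 3.2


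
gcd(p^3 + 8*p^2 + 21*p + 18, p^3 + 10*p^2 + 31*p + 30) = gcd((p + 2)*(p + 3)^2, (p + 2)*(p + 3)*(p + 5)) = p^2 + 5*p + 6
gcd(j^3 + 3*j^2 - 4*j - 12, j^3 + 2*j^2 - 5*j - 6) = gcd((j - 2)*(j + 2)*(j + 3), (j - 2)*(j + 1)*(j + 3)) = j^2 + j - 6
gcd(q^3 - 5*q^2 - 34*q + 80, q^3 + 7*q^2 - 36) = q - 2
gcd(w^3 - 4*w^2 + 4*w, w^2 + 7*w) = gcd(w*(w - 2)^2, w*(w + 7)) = w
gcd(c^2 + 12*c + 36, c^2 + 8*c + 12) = c + 6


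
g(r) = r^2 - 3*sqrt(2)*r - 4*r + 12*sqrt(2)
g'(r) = 2*r - 3*sqrt(2) - 4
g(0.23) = 15.13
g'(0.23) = -7.78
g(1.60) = 6.34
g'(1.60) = -5.04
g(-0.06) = 17.47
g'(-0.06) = -8.36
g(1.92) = 4.83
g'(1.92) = -4.40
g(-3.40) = 56.56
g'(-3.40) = -15.04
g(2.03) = 4.36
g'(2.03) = -4.18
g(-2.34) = 41.73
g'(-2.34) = -12.92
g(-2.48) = 43.56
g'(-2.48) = -13.20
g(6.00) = 3.51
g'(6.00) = 3.76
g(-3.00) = 50.70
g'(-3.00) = -14.24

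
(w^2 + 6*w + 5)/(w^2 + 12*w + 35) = (w + 1)/(w + 7)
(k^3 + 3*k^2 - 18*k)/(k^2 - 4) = k*(k^2 + 3*k - 18)/(k^2 - 4)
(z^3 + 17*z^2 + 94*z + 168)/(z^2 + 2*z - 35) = (z^2 + 10*z + 24)/(z - 5)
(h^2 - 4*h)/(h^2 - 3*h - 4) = h/(h + 1)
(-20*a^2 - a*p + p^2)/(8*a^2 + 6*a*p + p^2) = (-5*a + p)/(2*a + p)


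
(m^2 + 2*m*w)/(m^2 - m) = (m + 2*w)/(m - 1)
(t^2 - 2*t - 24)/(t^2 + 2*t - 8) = (t - 6)/(t - 2)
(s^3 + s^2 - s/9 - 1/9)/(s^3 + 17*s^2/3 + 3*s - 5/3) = (s + 1/3)/(s + 5)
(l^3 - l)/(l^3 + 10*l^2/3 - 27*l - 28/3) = 3*l*(l^2 - 1)/(3*l^3 + 10*l^2 - 81*l - 28)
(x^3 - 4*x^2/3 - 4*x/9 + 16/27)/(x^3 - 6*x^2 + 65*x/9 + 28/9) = (27*x^3 - 36*x^2 - 12*x + 16)/(3*(9*x^3 - 54*x^2 + 65*x + 28))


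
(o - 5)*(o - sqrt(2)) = o^2 - 5*o - sqrt(2)*o + 5*sqrt(2)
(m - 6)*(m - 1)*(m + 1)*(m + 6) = m^4 - 37*m^2 + 36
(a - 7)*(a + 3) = a^2 - 4*a - 21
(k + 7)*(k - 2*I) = k^2 + 7*k - 2*I*k - 14*I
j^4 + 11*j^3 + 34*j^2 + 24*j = j*(j + 1)*(j + 4)*(j + 6)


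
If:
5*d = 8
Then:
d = 8/5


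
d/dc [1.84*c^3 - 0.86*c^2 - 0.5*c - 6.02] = 5.52*c^2 - 1.72*c - 0.5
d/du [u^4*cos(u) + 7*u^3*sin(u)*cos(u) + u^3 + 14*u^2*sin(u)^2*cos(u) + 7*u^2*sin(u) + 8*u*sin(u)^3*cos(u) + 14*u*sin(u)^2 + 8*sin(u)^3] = -u^4*sin(u) + 4*u^3*cos(u) + 7*u^3*cos(2*u) - 7*u^2*sin(u)/2 + 21*u^2*sin(2*u)/2 + 21*u^2*sin(3*u)/2 + 7*u^2*cos(u) + 3*u^2 + 14*u*sin(u) + 14*u*sin(2*u) + 7*u*cos(u) - 8*u*cos(2*u)^2 + 4*u*cos(2*u) - 7*u*cos(3*u) + 4*u + 2*sin(2*u) - sin(4*u) + 6*cos(u) - 7*cos(2*u) - 6*cos(3*u) + 7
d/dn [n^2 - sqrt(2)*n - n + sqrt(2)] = 2*n - sqrt(2) - 1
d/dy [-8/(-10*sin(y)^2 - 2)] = -80*sin(2*y)/(5*cos(2*y) - 7)^2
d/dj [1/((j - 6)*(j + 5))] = (1 - 2*j)/(j^4 - 2*j^3 - 59*j^2 + 60*j + 900)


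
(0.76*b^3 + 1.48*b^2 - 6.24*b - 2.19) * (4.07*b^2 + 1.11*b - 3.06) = 3.0932*b^5 + 6.8672*b^4 - 26.0796*b^3 - 20.3685*b^2 + 16.6635*b + 6.7014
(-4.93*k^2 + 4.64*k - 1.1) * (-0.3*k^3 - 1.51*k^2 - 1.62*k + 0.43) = 1.479*k^5 + 6.0523*k^4 + 1.3102*k^3 - 7.9757*k^2 + 3.7772*k - 0.473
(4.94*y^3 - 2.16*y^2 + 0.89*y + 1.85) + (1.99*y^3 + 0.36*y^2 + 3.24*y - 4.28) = 6.93*y^3 - 1.8*y^2 + 4.13*y - 2.43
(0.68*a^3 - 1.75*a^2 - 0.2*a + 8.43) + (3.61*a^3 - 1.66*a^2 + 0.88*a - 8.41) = 4.29*a^3 - 3.41*a^2 + 0.68*a + 0.0199999999999996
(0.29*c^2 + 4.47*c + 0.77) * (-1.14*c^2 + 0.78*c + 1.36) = -0.3306*c^4 - 4.8696*c^3 + 3.0032*c^2 + 6.6798*c + 1.0472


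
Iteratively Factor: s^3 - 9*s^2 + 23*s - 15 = (s - 5)*(s^2 - 4*s + 3) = (s - 5)*(s - 1)*(s - 3)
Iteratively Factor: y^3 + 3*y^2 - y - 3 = (y + 3)*(y^2 - 1) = (y - 1)*(y + 3)*(y + 1)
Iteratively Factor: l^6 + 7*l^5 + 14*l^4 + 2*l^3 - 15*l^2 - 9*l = (l + 3)*(l^5 + 4*l^4 + 2*l^3 - 4*l^2 - 3*l) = (l + 3)^2*(l^4 + l^3 - l^2 - l) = (l + 1)*(l + 3)^2*(l^3 - l) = (l - 1)*(l + 1)*(l + 3)^2*(l^2 + l) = l*(l - 1)*(l + 1)*(l + 3)^2*(l + 1)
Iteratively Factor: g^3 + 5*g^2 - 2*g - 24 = (g + 3)*(g^2 + 2*g - 8) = (g + 3)*(g + 4)*(g - 2)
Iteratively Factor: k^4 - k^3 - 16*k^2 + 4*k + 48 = (k - 2)*(k^3 + k^2 - 14*k - 24) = (k - 4)*(k - 2)*(k^2 + 5*k + 6) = (k - 4)*(k - 2)*(k + 3)*(k + 2)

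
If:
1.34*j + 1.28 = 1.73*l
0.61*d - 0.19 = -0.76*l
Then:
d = 0.311475409836066 - 1.24590163934426*l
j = 1.2910447761194*l - 0.955223880597015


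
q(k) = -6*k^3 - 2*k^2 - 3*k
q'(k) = -18*k^2 - 4*k - 3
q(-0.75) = 3.66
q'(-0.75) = -10.12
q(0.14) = -0.48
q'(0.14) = -3.91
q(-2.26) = 65.82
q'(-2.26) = -85.90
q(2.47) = -110.03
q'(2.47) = -122.70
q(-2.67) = 107.96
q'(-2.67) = -120.64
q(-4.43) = 495.67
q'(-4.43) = -338.53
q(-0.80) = 4.19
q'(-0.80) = -11.32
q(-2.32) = 71.12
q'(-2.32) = -90.60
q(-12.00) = 10116.00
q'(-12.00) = -2547.00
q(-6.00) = 1242.00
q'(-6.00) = -627.00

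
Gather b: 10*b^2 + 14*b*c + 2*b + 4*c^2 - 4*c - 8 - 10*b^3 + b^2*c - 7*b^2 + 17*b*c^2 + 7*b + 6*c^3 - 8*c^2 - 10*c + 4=-10*b^3 + b^2*(c + 3) + b*(17*c^2 + 14*c + 9) + 6*c^3 - 4*c^2 - 14*c - 4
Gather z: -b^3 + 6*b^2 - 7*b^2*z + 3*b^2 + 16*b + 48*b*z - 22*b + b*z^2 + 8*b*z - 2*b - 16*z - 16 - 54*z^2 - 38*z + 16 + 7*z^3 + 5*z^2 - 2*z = -b^3 + 9*b^2 - 8*b + 7*z^3 + z^2*(b - 49) + z*(-7*b^2 + 56*b - 56)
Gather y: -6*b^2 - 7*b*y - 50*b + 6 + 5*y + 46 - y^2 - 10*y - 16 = -6*b^2 - 50*b - y^2 + y*(-7*b - 5) + 36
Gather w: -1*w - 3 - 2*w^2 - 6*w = -2*w^2 - 7*w - 3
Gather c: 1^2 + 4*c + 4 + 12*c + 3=16*c + 8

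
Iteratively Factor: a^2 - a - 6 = (a - 3)*(a + 2)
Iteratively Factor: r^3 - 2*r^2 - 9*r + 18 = (r - 2)*(r^2 - 9) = (r - 3)*(r - 2)*(r + 3)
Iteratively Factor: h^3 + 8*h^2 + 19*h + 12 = (h + 1)*(h^2 + 7*h + 12) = (h + 1)*(h + 4)*(h + 3)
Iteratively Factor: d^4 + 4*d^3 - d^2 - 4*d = (d - 1)*(d^3 + 5*d^2 + 4*d) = d*(d - 1)*(d^2 + 5*d + 4) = d*(d - 1)*(d + 4)*(d + 1)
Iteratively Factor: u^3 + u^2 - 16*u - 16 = (u + 1)*(u^2 - 16) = (u - 4)*(u + 1)*(u + 4)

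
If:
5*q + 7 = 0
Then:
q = -7/5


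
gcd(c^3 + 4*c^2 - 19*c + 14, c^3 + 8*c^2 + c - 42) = c^2 + 5*c - 14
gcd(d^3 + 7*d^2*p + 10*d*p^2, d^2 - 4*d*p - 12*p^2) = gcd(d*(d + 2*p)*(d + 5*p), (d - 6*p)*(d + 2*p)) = d + 2*p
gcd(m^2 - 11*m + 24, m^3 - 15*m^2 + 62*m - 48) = m - 8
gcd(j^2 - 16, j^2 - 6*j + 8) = j - 4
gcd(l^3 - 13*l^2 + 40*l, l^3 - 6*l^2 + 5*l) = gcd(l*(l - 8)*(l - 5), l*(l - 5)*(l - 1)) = l^2 - 5*l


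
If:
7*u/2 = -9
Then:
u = -18/7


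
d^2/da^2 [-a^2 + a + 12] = -2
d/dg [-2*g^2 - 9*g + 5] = -4*g - 9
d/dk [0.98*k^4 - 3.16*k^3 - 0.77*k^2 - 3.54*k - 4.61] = 3.92*k^3 - 9.48*k^2 - 1.54*k - 3.54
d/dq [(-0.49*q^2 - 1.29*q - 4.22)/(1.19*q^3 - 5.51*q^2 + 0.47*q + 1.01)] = (0.5831*q^4 + 3.0702*q^3 + 7.7272*q^2 - 47.4942*q + 0.6805)/(1.4161*q^6 - 13.1138*q^5 + 31.4787*q^4 - 2.7756*q^3 - 10.9093*q^2 + 0.9494*q + 1.0201)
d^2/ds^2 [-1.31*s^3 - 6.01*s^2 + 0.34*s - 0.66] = -7.86*s - 12.02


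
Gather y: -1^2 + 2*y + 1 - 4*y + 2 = 2 - 2*y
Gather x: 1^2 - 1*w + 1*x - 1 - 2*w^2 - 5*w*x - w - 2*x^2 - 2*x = -2*w^2 - 2*w - 2*x^2 + x*(-5*w - 1)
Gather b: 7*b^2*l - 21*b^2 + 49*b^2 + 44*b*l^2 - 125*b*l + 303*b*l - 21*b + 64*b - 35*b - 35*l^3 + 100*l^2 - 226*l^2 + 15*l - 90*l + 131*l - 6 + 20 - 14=b^2*(7*l + 28) + b*(44*l^2 + 178*l + 8) - 35*l^3 - 126*l^2 + 56*l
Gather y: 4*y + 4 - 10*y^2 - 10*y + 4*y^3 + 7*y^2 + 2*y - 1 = 4*y^3 - 3*y^2 - 4*y + 3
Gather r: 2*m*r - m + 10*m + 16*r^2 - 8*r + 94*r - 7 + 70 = 9*m + 16*r^2 + r*(2*m + 86) + 63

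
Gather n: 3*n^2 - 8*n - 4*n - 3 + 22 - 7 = 3*n^2 - 12*n + 12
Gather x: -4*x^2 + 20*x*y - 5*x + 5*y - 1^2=-4*x^2 + x*(20*y - 5) + 5*y - 1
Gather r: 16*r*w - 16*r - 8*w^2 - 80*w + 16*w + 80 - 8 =r*(16*w - 16) - 8*w^2 - 64*w + 72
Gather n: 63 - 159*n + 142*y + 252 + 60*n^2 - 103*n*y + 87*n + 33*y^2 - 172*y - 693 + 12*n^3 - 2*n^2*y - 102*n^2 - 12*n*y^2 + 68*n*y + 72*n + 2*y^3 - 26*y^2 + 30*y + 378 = 12*n^3 + n^2*(-2*y - 42) + n*(-12*y^2 - 35*y) + 2*y^3 + 7*y^2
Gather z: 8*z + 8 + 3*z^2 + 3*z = 3*z^2 + 11*z + 8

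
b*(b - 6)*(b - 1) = b^3 - 7*b^2 + 6*b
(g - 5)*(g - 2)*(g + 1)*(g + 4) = g^4 - 2*g^3 - 21*g^2 + 22*g + 40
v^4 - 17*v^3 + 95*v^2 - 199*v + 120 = (v - 8)*(v - 5)*(v - 3)*(v - 1)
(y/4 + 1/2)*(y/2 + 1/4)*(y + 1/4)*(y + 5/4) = y^4/8 + y^3/2 + 81*y^2/128 + 73*y/256 + 5/128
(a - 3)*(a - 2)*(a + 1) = a^3 - 4*a^2 + a + 6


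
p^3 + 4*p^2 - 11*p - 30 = (p - 3)*(p + 2)*(p + 5)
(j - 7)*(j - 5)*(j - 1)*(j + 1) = j^4 - 12*j^3 + 34*j^2 + 12*j - 35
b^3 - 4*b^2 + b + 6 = (b - 3)*(b - 2)*(b + 1)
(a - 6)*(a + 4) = a^2 - 2*a - 24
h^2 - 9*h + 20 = (h - 5)*(h - 4)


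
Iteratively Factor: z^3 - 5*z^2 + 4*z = (z - 1)*(z^2 - 4*z) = z*(z - 1)*(z - 4)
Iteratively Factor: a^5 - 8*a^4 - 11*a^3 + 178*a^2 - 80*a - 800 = (a + 4)*(a^4 - 12*a^3 + 37*a^2 + 30*a - 200) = (a - 5)*(a + 4)*(a^3 - 7*a^2 + 2*a + 40) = (a - 5)^2*(a + 4)*(a^2 - 2*a - 8) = (a - 5)^2*(a + 2)*(a + 4)*(a - 4)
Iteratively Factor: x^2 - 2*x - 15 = (x + 3)*(x - 5)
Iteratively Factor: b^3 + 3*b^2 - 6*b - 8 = (b + 4)*(b^2 - b - 2) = (b - 2)*(b + 4)*(b + 1)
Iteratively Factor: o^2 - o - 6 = (o + 2)*(o - 3)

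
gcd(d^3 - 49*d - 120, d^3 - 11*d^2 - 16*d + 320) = d^2 - 3*d - 40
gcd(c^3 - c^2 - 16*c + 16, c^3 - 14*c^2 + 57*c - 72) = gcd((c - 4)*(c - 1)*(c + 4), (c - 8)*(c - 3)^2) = 1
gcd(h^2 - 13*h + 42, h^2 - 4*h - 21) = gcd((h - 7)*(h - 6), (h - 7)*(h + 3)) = h - 7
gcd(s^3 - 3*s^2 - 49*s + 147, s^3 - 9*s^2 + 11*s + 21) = s^2 - 10*s + 21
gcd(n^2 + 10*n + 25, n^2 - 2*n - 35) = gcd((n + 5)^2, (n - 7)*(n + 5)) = n + 5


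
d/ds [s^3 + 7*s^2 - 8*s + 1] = 3*s^2 + 14*s - 8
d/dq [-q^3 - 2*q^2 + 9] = q*(-3*q - 4)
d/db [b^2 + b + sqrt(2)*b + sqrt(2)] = 2*b + 1 + sqrt(2)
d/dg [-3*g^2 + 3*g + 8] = 3 - 6*g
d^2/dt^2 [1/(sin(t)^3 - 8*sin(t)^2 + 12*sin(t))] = (-9*sin(t)^3 + 88*sin(t)^2 - 268*sin(t) + 160 + 312/sin(t) - 576/sin(t)^2 + 288/sin(t)^3)/((sin(t) - 6)^3*(sin(t) - 2)^3)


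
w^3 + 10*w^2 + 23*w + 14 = (w + 1)*(w + 2)*(w + 7)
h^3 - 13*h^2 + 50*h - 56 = (h - 7)*(h - 4)*(h - 2)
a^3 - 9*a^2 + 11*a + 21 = (a - 7)*(a - 3)*(a + 1)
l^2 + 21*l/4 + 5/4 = (l + 1/4)*(l + 5)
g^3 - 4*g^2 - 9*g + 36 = (g - 4)*(g - 3)*(g + 3)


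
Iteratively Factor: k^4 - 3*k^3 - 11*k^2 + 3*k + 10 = (k - 5)*(k^3 + 2*k^2 - k - 2) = (k - 5)*(k + 1)*(k^2 + k - 2) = (k - 5)*(k + 1)*(k + 2)*(k - 1)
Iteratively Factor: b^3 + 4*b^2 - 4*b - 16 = (b + 2)*(b^2 + 2*b - 8) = (b - 2)*(b + 2)*(b + 4)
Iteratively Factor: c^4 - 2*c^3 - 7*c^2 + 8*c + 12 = (c - 2)*(c^3 - 7*c - 6) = (c - 2)*(c + 1)*(c^2 - c - 6) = (c - 2)*(c + 1)*(c + 2)*(c - 3)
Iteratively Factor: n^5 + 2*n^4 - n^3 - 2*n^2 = (n)*(n^4 + 2*n^3 - n^2 - 2*n) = n*(n + 2)*(n^3 - n) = n*(n - 1)*(n + 2)*(n^2 + n) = n^2*(n - 1)*(n + 2)*(n + 1)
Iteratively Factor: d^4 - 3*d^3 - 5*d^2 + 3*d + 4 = (d + 1)*(d^3 - 4*d^2 - d + 4) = (d - 1)*(d + 1)*(d^2 - 3*d - 4) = (d - 1)*(d + 1)^2*(d - 4)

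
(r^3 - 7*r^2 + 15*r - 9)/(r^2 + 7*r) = (r^3 - 7*r^2 + 15*r - 9)/(r*(r + 7))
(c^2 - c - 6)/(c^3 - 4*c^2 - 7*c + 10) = (c - 3)/(c^2 - 6*c + 5)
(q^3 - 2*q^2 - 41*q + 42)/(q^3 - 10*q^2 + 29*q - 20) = (q^2 - q - 42)/(q^2 - 9*q + 20)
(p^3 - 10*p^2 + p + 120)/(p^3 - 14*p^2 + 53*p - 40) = (p + 3)/(p - 1)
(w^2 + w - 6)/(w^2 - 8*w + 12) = (w + 3)/(w - 6)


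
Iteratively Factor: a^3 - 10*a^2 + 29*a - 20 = (a - 4)*(a^2 - 6*a + 5) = (a - 4)*(a - 1)*(a - 5)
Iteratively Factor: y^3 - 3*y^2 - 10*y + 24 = (y + 3)*(y^2 - 6*y + 8) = (y - 4)*(y + 3)*(y - 2)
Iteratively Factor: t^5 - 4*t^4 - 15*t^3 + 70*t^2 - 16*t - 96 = (t - 4)*(t^4 - 15*t^2 + 10*t + 24) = (t - 4)*(t - 3)*(t^3 + 3*t^2 - 6*t - 8) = (t - 4)*(t - 3)*(t + 4)*(t^2 - t - 2) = (t - 4)*(t - 3)*(t + 1)*(t + 4)*(t - 2)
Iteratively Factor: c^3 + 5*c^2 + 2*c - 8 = (c + 2)*(c^2 + 3*c - 4) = (c + 2)*(c + 4)*(c - 1)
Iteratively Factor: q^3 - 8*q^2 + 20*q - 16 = (q - 2)*(q^2 - 6*q + 8) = (q - 2)^2*(q - 4)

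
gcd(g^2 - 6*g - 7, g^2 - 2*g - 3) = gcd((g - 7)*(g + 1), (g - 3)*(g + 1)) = g + 1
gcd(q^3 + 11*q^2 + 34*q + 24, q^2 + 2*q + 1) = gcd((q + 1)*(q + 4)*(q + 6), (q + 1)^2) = q + 1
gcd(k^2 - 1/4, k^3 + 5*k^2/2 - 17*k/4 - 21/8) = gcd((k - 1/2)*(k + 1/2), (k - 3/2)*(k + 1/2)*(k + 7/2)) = k + 1/2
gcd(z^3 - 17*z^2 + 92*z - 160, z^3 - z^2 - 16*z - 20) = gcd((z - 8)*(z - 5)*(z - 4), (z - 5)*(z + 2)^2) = z - 5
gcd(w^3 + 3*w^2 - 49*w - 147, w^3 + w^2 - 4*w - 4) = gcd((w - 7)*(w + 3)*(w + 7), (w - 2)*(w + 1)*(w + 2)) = 1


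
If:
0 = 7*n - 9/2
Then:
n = 9/14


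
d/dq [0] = 0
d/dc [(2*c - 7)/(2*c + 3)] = 20/(2*c + 3)^2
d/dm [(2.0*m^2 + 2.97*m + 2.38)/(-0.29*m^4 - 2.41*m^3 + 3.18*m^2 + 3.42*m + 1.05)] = (1.16*m^5 + 7.4039*m^4 + 17.0762*m^3 + 14.6028*m^2 - 10.9368*m - 5.0211)/(0.0841*m^8 + 1.3978*m^7 + 3.9637*m^6 - 17.3112*m^5 - 6.981*m^4 + 16.6902*m^3 + 18.3744*m^2 + 7.182*m + 1.1025)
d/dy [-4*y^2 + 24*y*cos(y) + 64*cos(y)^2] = -24*y*sin(y) - 8*y - 64*sin(2*y) + 24*cos(y)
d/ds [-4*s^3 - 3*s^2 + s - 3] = -12*s^2 - 6*s + 1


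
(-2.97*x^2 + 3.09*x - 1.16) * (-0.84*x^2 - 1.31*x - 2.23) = 2.4948*x^4 + 1.2951*x^3 + 3.5496*x^2 - 5.3711*x + 2.5868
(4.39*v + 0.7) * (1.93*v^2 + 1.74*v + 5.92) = 8.4727*v^3 + 8.9896*v^2 + 27.2068*v + 4.144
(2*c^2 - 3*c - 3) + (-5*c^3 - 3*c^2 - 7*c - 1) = -5*c^3 - c^2 - 10*c - 4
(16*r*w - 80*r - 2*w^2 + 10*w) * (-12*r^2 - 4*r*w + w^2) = -192*r^3*w + 960*r^3 - 40*r^2*w^2 + 200*r^2*w + 24*r*w^3 - 120*r*w^2 - 2*w^4 + 10*w^3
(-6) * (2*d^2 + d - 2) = -12*d^2 - 6*d + 12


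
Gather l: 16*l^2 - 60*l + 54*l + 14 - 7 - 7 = 16*l^2 - 6*l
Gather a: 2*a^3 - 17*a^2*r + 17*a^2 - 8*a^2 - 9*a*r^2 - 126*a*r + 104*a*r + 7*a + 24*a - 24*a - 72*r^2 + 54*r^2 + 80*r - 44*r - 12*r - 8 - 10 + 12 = 2*a^3 + a^2*(9 - 17*r) + a*(-9*r^2 - 22*r + 7) - 18*r^2 + 24*r - 6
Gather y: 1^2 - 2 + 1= 0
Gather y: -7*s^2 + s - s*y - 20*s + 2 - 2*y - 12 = -7*s^2 - 19*s + y*(-s - 2) - 10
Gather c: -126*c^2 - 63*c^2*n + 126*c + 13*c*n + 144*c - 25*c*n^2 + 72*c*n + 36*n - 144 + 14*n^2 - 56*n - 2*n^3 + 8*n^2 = c^2*(-63*n - 126) + c*(-25*n^2 + 85*n + 270) - 2*n^3 + 22*n^2 - 20*n - 144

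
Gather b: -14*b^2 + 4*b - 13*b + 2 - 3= -14*b^2 - 9*b - 1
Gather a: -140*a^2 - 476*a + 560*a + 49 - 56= -140*a^2 + 84*a - 7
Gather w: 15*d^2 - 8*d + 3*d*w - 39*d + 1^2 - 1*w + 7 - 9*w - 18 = 15*d^2 - 47*d + w*(3*d - 10) - 10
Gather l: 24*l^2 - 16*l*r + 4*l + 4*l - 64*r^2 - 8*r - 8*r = 24*l^2 + l*(8 - 16*r) - 64*r^2 - 16*r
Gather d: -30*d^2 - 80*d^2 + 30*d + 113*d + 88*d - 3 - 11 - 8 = -110*d^2 + 231*d - 22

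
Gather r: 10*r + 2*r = 12*r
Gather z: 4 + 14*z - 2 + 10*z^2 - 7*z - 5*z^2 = 5*z^2 + 7*z + 2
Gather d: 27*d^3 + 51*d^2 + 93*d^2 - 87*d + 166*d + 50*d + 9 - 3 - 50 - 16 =27*d^3 + 144*d^2 + 129*d - 60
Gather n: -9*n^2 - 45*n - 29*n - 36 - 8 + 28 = -9*n^2 - 74*n - 16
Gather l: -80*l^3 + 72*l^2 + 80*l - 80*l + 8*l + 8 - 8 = -80*l^3 + 72*l^2 + 8*l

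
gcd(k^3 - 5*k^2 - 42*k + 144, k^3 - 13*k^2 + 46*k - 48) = k^2 - 11*k + 24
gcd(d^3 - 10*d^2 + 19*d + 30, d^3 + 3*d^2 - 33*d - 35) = d^2 - 4*d - 5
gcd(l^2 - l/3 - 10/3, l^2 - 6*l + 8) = l - 2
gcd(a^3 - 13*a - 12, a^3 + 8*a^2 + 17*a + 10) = a + 1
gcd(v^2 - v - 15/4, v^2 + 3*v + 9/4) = v + 3/2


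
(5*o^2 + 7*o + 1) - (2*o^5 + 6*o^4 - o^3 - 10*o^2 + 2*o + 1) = -2*o^5 - 6*o^4 + o^3 + 15*o^2 + 5*o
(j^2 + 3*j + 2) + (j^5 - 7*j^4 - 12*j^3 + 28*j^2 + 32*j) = j^5 - 7*j^4 - 12*j^3 + 29*j^2 + 35*j + 2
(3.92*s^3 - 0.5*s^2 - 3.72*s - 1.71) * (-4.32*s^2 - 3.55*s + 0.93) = -16.9344*s^5 - 11.756*s^4 + 21.491*s^3 + 20.1282*s^2 + 2.6109*s - 1.5903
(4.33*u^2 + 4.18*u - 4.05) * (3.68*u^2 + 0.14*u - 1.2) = 15.9344*u^4 + 15.9886*u^3 - 19.5148*u^2 - 5.583*u + 4.86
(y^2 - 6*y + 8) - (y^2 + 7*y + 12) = -13*y - 4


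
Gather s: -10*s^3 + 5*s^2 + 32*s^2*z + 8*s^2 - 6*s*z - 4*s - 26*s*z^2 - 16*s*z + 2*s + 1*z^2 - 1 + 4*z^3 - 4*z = -10*s^3 + s^2*(32*z + 13) + s*(-26*z^2 - 22*z - 2) + 4*z^3 + z^2 - 4*z - 1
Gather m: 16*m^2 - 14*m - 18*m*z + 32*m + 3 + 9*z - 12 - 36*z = 16*m^2 + m*(18 - 18*z) - 27*z - 9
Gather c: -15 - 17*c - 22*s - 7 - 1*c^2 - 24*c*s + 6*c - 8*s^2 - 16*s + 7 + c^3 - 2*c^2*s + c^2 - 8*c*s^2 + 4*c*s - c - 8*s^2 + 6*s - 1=c^3 - 2*c^2*s + c*(-8*s^2 - 20*s - 12) - 16*s^2 - 32*s - 16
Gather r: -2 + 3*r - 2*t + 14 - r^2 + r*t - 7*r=-r^2 + r*(t - 4) - 2*t + 12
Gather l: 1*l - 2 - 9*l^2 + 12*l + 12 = -9*l^2 + 13*l + 10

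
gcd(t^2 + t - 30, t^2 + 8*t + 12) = t + 6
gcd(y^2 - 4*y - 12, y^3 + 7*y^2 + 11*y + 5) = 1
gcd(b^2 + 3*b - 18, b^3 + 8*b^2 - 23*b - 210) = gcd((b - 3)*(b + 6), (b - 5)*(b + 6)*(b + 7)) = b + 6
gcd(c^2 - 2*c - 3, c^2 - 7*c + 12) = c - 3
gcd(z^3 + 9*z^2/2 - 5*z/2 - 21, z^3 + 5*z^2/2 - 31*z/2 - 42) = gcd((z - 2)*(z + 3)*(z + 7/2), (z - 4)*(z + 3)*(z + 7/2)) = z^2 + 13*z/2 + 21/2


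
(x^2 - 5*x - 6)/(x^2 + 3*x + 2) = (x - 6)/(x + 2)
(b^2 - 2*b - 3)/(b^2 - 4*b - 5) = (b - 3)/(b - 5)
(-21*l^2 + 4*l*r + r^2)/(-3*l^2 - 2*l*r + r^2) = (7*l + r)/(l + r)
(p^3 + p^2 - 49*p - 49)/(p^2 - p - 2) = (p^2 - 49)/(p - 2)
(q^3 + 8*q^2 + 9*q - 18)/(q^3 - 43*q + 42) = (q^2 + 9*q + 18)/(q^2 + q - 42)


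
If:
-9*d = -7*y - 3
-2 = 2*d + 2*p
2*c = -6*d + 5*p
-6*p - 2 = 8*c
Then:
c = 7/50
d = -12/25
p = -13/25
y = -183/175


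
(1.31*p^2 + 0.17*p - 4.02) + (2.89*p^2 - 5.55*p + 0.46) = 4.2*p^2 - 5.38*p - 3.56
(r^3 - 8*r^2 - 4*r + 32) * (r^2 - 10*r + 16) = r^5 - 18*r^4 + 92*r^3 - 56*r^2 - 384*r + 512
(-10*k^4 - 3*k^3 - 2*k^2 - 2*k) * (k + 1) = -10*k^5 - 13*k^4 - 5*k^3 - 4*k^2 - 2*k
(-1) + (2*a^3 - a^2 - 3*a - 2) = 2*a^3 - a^2 - 3*a - 3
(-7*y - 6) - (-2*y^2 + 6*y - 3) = 2*y^2 - 13*y - 3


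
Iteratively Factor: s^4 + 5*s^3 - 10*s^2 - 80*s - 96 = (s + 4)*(s^3 + s^2 - 14*s - 24) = (s + 2)*(s + 4)*(s^2 - s - 12) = (s + 2)*(s + 3)*(s + 4)*(s - 4)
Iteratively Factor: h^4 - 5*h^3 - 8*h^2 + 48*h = (h - 4)*(h^3 - h^2 - 12*h) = (h - 4)^2*(h^2 + 3*h) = (h - 4)^2*(h + 3)*(h)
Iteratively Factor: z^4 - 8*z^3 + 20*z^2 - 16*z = (z - 2)*(z^3 - 6*z^2 + 8*z) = z*(z - 2)*(z^2 - 6*z + 8) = z*(z - 4)*(z - 2)*(z - 2)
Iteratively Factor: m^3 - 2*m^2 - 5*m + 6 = (m + 2)*(m^2 - 4*m + 3) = (m - 3)*(m + 2)*(m - 1)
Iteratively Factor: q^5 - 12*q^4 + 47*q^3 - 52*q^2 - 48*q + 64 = (q - 4)*(q^4 - 8*q^3 + 15*q^2 + 8*q - 16) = (q - 4)^2*(q^3 - 4*q^2 - q + 4) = (q - 4)^3*(q^2 - 1) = (q - 4)^3*(q - 1)*(q + 1)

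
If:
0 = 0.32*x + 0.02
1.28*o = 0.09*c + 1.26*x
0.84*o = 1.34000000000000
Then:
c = 23.56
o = 1.60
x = -0.06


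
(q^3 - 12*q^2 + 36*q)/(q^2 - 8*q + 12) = q*(q - 6)/(q - 2)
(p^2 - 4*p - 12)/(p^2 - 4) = (p - 6)/(p - 2)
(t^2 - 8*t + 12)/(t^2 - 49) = (t^2 - 8*t + 12)/(t^2 - 49)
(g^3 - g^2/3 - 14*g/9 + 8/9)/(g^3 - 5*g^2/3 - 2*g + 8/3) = (g - 2/3)/(g - 2)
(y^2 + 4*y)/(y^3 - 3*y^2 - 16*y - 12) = y*(y + 4)/(y^3 - 3*y^2 - 16*y - 12)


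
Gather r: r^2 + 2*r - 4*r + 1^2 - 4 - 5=r^2 - 2*r - 8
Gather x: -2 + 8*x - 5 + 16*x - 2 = 24*x - 9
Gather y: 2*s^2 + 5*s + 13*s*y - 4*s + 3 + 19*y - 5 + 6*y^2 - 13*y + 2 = 2*s^2 + s + 6*y^2 + y*(13*s + 6)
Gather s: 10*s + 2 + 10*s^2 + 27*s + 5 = 10*s^2 + 37*s + 7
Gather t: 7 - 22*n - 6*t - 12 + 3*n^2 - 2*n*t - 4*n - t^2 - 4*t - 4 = 3*n^2 - 26*n - t^2 + t*(-2*n - 10) - 9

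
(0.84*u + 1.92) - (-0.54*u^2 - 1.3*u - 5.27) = 0.54*u^2 + 2.14*u + 7.19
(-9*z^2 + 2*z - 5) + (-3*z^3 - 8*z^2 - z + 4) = -3*z^3 - 17*z^2 + z - 1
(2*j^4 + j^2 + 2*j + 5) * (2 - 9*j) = -18*j^5 + 4*j^4 - 9*j^3 - 16*j^2 - 41*j + 10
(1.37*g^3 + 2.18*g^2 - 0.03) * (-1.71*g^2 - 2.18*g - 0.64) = -2.3427*g^5 - 6.7144*g^4 - 5.6292*g^3 - 1.3439*g^2 + 0.0654*g + 0.0192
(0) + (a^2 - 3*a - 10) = a^2 - 3*a - 10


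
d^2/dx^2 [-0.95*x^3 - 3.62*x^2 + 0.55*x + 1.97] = -5.7*x - 7.24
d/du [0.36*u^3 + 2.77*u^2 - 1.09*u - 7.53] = 1.08*u^2 + 5.54*u - 1.09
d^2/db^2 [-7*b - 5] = 0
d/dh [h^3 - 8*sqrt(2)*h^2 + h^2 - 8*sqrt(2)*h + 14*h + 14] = 3*h^2 - 16*sqrt(2)*h + 2*h - 8*sqrt(2) + 14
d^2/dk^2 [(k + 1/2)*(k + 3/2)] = 2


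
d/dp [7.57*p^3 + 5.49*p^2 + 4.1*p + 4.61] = 22.71*p^2 + 10.98*p + 4.1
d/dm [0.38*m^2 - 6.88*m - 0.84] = 0.76*m - 6.88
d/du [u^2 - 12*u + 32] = 2*u - 12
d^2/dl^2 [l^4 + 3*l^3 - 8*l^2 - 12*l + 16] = 12*l^2 + 18*l - 16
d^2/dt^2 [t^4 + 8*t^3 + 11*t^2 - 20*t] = 12*t^2 + 48*t + 22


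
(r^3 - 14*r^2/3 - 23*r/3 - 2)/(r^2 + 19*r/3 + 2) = (r^2 - 5*r - 6)/(r + 6)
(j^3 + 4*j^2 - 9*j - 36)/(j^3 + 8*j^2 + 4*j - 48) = (j^2 - 9)/(j^2 + 4*j - 12)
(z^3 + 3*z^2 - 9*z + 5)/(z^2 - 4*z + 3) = (z^2 + 4*z - 5)/(z - 3)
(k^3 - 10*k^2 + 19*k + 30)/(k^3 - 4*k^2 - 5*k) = (k - 6)/k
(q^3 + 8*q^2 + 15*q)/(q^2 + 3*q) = q + 5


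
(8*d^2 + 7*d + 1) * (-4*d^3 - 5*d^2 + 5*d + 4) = -32*d^5 - 68*d^4 + d^3 + 62*d^2 + 33*d + 4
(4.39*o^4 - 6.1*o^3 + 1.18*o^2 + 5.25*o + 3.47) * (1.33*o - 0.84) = 5.8387*o^5 - 11.8006*o^4 + 6.6934*o^3 + 5.9913*o^2 + 0.205100000000001*o - 2.9148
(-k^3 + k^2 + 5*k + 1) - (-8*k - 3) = -k^3 + k^2 + 13*k + 4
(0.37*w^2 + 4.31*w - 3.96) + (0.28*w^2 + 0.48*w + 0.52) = 0.65*w^2 + 4.79*w - 3.44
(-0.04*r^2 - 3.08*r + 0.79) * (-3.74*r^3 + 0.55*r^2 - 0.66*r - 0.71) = 0.1496*r^5 + 11.4972*r^4 - 4.6222*r^3 + 2.4957*r^2 + 1.6654*r - 0.5609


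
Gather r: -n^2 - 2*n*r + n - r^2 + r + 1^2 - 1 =-n^2 + n - r^2 + r*(1 - 2*n)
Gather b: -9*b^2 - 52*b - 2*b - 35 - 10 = -9*b^2 - 54*b - 45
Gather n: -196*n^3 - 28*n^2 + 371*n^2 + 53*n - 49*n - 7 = -196*n^3 + 343*n^2 + 4*n - 7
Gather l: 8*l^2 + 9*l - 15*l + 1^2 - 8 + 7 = 8*l^2 - 6*l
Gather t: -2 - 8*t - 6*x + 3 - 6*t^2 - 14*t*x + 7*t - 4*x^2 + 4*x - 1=-6*t^2 + t*(-14*x - 1) - 4*x^2 - 2*x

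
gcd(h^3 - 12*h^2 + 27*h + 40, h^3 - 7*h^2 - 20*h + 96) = h - 8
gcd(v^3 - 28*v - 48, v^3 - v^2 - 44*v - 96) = v + 4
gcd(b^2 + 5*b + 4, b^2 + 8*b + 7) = b + 1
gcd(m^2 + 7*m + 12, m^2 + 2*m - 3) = m + 3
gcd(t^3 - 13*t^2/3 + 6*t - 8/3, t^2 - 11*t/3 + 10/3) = t - 2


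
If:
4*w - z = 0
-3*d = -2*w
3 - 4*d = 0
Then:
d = 3/4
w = 9/8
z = 9/2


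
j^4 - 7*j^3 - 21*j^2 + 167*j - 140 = (j - 7)*(j - 4)*(j - 1)*(j + 5)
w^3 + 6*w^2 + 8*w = w*(w + 2)*(w + 4)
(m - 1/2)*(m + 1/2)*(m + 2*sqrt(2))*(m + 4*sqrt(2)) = m^4 + 6*sqrt(2)*m^3 + 63*m^2/4 - 3*sqrt(2)*m/2 - 4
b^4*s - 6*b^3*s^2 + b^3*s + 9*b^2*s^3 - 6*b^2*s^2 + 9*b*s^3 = b*(b - 3*s)^2*(b*s + s)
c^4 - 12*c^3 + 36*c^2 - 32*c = c*(c - 8)*(c - 2)^2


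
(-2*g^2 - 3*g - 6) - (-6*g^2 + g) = 4*g^2 - 4*g - 6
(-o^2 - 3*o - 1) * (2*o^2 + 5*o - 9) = -2*o^4 - 11*o^3 - 8*o^2 + 22*o + 9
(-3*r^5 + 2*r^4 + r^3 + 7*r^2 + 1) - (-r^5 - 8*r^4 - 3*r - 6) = -2*r^5 + 10*r^4 + r^3 + 7*r^2 + 3*r + 7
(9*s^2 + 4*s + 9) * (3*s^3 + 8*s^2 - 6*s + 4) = 27*s^5 + 84*s^4 + 5*s^3 + 84*s^2 - 38*s + 36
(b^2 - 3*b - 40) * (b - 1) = b^3 - 4*b^2 - 37*b + 40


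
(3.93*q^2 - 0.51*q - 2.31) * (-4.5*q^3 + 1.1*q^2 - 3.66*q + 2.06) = -17.685*q^5 + 6.618*q^4 - 4.5498*q^3 + 7.4214*q^2 + 7.404*q - 4.7586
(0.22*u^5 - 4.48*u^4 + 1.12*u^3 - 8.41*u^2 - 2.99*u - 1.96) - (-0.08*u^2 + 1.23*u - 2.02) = 0.22*u^5 - 4.48*u^4 + 1.12*u^3 - 8.33*u^2 - 4.22*u + 0.0600000000000001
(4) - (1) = 3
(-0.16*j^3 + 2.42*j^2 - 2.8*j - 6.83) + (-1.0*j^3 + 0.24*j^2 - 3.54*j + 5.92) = -1.16*j^3 + 2.66*j^2 - 6.34*j - 0.91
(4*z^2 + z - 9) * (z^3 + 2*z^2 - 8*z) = 4*z^5 + 9*z^4 - 39*z^3 - 26*z^2 + 72*z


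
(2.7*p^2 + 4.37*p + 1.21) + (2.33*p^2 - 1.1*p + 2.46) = 5.03*p^2 + 3.27*p + 3.67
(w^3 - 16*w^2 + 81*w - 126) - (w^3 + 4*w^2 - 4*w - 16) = -20*w^2 + 85*w - 110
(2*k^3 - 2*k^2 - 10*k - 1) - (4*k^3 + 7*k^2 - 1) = -2*k^3 - 9*k^2 - 10*k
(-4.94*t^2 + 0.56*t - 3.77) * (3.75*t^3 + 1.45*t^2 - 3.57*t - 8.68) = -18.525*t^5 - 5.063*t^4 + 4.3103*t^3 + 35.4135*t^2 + 8.5981*t + 32.7236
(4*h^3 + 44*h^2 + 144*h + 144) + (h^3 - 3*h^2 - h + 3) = 5*h^3 + 41*h^2 + 143*h + 147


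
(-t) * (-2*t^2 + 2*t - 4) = 2*t^3 - 2*t^2 + 4*t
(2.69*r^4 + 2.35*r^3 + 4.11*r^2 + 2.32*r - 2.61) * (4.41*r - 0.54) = 11.8629*r^5 + 8.9109*r^4 + 16.8561*r^3 + 8.0118*r^2 - 12.7629*r + 1.4094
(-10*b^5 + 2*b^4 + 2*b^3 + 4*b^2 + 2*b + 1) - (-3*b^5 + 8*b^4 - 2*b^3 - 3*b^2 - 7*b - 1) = -7*b^5 - 6*b^4 + 4*b^3 + 7*b^2 + 9*b + 2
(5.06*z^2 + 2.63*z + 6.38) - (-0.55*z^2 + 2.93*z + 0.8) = 5.61*z^2 - 0.3*z + 5.58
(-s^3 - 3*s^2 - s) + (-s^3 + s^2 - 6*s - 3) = -2*s^3 - 2*s^2 - 7*s - 3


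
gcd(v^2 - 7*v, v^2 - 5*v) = v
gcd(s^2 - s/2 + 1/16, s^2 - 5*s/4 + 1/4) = s - 1/4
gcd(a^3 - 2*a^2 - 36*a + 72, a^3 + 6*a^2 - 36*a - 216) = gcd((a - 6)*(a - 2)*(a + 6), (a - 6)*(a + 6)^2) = a^2 - 36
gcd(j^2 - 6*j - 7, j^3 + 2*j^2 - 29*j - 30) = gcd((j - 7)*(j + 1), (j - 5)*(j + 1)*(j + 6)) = j + 1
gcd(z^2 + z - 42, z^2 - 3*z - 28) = 1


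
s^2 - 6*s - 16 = (s - 8)*(s + 2)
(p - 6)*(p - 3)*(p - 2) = p^3 - 11*p^2 + 36*p - 36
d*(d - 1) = d^2 - d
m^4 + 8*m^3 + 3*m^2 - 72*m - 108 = (m - 3)*(m + 2)*(m + 3)*(m + 6)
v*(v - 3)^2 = v^3 - 6*v^2 + 9*v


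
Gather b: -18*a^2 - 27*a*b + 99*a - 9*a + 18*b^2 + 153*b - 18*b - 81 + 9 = -18*a^2 + 90*a + 18*b^2 + b*(135 - 27*a) - 72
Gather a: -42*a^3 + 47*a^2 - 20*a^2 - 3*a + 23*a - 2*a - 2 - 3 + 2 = -42*a^3 + 27*a^2 + 18*a - 3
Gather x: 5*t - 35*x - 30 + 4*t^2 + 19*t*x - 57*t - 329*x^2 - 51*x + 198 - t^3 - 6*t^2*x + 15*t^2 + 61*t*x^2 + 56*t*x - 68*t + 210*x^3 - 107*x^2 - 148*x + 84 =-t^3 + 19*t^2 - 120*t + 210*x^3 + x^2*(61*t - 436) + x*(-6*t^2 + 75*t - 234) + 252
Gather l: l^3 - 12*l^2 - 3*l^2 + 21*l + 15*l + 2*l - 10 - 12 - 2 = l^3 - 15*l^2 + 38*l - 24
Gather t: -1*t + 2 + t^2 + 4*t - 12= t^2 + 3*t - 10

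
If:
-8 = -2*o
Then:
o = 4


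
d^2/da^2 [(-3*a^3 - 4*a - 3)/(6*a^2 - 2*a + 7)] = 2*(-30*a^3 - 198*a^2 + 171*a + 58)/(216*a^6 - 216*a^5 + 828*a^4 - 512*a^3 + 966*a^2 - 294*a + 343)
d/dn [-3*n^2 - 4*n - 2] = -6*n - 4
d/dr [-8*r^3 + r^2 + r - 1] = -24*r^2 + 2*r + 1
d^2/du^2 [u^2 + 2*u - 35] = 2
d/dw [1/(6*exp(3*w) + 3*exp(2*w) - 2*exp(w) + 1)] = (-18*exp(2*w) - 6*exp(w) + 2)*exp(w)/(6*exp(3*w) + 3*exp(2*w) - 2*exp(w) + 1)^2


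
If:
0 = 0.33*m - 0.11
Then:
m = 0.33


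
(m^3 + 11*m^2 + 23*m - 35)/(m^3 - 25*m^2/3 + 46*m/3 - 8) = 3*(m^2 + 12*m + 35)/(3*m^2 - 22*m + 24)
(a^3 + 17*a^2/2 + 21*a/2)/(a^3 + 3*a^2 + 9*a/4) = 2*(a + 7)/(2*a + 3)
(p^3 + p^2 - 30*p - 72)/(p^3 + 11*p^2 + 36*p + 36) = (p^2 - 2*p - 24)/(p^2 + 8*p + 12)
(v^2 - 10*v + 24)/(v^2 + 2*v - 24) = (v - 6)/(v + 6)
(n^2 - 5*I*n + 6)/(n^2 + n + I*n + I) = (n - 6*I)/(n + 1)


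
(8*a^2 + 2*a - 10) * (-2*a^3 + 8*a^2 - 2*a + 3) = -16*a^5 + 60*a^4 + 20*a^3 - 60*a^2 + 26*a - 30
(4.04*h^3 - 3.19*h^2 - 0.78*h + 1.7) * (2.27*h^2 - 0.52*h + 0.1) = 9.1708*h^5 - 9.3421*h^4 + 0.2922*h^3 + 3.9456*h^2 - 0.962*h + 0.17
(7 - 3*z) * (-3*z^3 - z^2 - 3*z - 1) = 9*z^4 - 18*z^3 + 2*z^2 - 18*z - 7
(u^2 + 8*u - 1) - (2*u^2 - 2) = -u^2 + 8*u + 1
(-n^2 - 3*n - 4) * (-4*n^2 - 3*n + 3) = 4*n^4 + 15*n^3 + 22*n^2 + 3*n - 12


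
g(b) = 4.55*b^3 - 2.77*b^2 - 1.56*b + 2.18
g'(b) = 13.65*b^2 - 5.54*b - 1.56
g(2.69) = 66.51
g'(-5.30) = 411.23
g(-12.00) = -8240.38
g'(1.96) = 40.02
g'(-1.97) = 62.33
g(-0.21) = 2.34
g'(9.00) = 1054.23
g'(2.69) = 82.31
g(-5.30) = -744.75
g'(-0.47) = 4.06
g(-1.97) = -40.28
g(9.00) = 3080.72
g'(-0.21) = 0.21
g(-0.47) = 1.83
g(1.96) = 22.74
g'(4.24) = 220.34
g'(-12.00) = 2030.52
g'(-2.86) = 125.94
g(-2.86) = -122.46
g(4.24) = 292.59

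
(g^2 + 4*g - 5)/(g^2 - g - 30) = (g - 1)/(g - 6)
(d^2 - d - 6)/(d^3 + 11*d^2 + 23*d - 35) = (d^2 - d - 6)/(d^3 + 11*d^2 + 23*d - 35)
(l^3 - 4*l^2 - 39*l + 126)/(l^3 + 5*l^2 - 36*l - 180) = (l^2 - 10*l + 21)/(l^2 - l - 30)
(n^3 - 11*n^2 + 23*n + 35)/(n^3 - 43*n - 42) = (n - 5)/(n + 6)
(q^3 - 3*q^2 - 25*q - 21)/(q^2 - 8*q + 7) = (q^2 + 4*q + 3)/(q - 1)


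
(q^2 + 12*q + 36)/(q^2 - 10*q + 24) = (q^2 + 12*q + 36)/(q^2 - 10*q + 24)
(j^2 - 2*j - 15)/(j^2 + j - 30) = (j + 3)/(j + 6)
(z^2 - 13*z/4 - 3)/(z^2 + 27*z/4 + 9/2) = (z - 4)/(z + 6)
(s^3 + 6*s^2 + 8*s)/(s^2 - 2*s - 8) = s*(s + 4)/(s - 4)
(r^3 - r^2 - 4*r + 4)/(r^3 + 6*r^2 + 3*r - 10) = (r - 2)/(r + 5)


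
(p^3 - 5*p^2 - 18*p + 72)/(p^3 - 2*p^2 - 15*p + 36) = (p - 6)/(p - 3)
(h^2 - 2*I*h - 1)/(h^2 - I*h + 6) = (h^2 - 2*I*h - 1)/(h^2 - I*h + 6)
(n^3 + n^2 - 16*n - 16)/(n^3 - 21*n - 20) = (n - 4)/(n - 5)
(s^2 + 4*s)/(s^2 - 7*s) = (s + 4)/(s - 7)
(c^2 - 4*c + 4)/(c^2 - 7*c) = (c^2 - 4*c + 4)/(c*(c - 7))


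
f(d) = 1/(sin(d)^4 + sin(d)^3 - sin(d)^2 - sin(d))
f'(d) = (-4*sin(d)^3*cos(d) - 3*sin(d)^2*cos(d) + 2*sin(d)*cos(d) + cos(d))/(sin(d)^4 + sin(d)^3 - sin(d)^2 - sin(d))^2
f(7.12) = -1.72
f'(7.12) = -1.60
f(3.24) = 11.40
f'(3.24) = -100.61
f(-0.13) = 9.01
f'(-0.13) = 56.32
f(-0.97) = 21.66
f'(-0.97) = -118.31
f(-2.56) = 5.79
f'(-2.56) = 9.53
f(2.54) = -1.66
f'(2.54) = -1.01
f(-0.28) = 5.41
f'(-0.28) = 8.52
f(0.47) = -1.91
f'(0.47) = 2.99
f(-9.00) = 4.97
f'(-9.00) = 1.21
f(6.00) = 5.39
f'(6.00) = 8.20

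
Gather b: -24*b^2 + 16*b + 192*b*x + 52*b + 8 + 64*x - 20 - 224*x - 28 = -24*b^2 + b*(192*x + 68) - 160*x - 40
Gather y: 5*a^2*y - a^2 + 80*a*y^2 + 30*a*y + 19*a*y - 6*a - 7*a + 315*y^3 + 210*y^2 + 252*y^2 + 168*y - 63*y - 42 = -a^2 - 13*a + 315*y^3 + y^2*(80*a + 462) + y*(5*a^2 + 49*a + 105) - 42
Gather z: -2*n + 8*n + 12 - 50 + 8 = 6*n - 30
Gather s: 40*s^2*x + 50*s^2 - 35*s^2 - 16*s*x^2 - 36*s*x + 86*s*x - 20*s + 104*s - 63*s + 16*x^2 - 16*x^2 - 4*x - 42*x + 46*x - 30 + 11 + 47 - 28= s^2*(40*x + 15) + s*(-16*x^2 + 50*x + 21)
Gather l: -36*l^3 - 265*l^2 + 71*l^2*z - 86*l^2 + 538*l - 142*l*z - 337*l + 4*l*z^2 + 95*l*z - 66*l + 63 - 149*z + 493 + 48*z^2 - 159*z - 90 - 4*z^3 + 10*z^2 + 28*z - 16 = -36*l^3 + l^2*(71*z - 351) + l*(4*z^2 - 47*z + 135) - 4*z^3 + 58*z^2 - 280*z + 450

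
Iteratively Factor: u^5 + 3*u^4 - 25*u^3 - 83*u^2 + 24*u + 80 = (u + 1)*(u^4 + 2*u^3 - 27*u^2 - 56*u + 80) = (u - 5)*(u + 1)*(u^3 + 7*u^2 + 8*u - 16) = (u - 5)*(u + 1)*(u + 4)*(u^2 + 3*u - 4) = (u - 5)*(u - 1)*(u + 1)*(u + 4)*(u + 4)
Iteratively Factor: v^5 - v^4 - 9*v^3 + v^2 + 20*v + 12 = (v - 2)*(v^4 + v^3 - 7*v^2 - 13*v - 6) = (v - 3)*(v - 2)*(v^3 + 4*v^2 + 5*v + 2) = (v - 3)*(v - 2)*(v + 1)*(v^2 + 3*v + 2) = (v - 3)*(v - 2)*(v + 1)*(v + 2)*(v + 1)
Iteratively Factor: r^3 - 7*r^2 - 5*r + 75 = (r - 5)*(r^2 - 2*r - 15) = (r - 5)^2*(r + 3)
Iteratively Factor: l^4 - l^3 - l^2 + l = (l + 1)*(l^3 - 2*l^2 + l) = l*(l + 1)*(l^2 - 2*l + 1) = l*(l - 1)*(l + 1)*(l - 1)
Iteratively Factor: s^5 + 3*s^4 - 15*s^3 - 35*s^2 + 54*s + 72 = (s - 3)*(s^4 + 6*s^3 + 3*s^2 - 26*s - 24) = (s - 3)*(s + 3)*(s^3 + 3*s^2 - 6*s - 8) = (s - 3)*(s - 2)*(s + 3)*(s^2 + 5*s + 4) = (s - 3)*(s - 2)*(s + 3)*(s + 4)*(s + 1)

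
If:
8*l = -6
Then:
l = -3/4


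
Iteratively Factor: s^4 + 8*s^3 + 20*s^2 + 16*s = (s + 2)*(s^3 + 6*s^2 + 8*s) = (s + 2)*(s + 4)*(s^2 + 2*s) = s*(s + 2)*(s + 4)*(s + 2)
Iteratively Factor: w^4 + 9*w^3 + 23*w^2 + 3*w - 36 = (w - 1)*(w^3 + 10*w^2 + 33*w + 36) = (w - 1)*(w + 3)*(w^2 + 7*w + 12) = (w - 1)*(w + 3)*(w + 4)*(w + 3)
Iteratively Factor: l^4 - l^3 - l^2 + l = (l + 1)*(l^3 - 2*l^2 + l) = (l - 1)*(l + 1)*(l^2 - l) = l*(l - 1)*(l + 1)*(l - 1)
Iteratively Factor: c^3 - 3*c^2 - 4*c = (c)*(c^2 - 3*c - 4) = c*(c - 4)*(c + 1)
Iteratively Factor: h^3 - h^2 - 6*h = (h)*(h^2 - h - 6) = h*(h - 3)*(h + 2)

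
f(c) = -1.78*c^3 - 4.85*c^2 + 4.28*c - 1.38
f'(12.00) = -881.08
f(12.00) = -3724.26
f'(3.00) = -72.88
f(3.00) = -80.25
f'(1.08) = -12.42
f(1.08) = -4.66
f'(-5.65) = -111.38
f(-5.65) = 140.66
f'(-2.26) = -1.07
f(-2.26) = -15.28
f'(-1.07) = 8.55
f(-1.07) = -9.33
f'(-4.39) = -56.05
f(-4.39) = 36.96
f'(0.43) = -0.88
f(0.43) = -0.58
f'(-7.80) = -244.95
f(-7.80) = 514.86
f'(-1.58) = 6.28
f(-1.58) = -13.23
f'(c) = -5.34*c^2 - 9.7*c + 4.28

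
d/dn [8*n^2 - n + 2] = 16*n - 1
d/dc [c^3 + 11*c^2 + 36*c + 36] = 3*c^2 + 22*c + 36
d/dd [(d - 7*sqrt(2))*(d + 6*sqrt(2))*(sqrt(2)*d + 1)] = 3*sqrt(2)*d^2 - 2*d - 85*sqrt(2)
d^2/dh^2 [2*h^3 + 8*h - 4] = 12*h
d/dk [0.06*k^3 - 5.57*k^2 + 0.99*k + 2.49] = 0.18*k^2 - 11.14*k + 0.99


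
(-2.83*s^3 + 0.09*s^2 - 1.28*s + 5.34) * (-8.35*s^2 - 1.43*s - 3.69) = 23.6305*s^5 + 3.2954*s^4 + 21.002*s^3 - 43.0907*s^2 - 2.913*s - 19.7046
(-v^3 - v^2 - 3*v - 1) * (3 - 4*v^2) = 4*v^5 + 4*v^4 + 9*v^3 + v^2 - 9*v - 3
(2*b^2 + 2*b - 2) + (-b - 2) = 2*b^2 + b - 4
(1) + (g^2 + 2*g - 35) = g^2 + 2*g - 34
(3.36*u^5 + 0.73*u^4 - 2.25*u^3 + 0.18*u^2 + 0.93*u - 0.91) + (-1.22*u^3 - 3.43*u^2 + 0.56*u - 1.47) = 3.36*u^5 + 0.73*u^4 - 3.47*u^3 - 3.25*u^2 + 1.49*u - 2.38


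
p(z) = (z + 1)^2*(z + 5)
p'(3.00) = 80.00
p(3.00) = 128.00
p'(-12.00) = 275.00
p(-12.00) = -847.00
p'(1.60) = 41.08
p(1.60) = 44.62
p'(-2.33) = -5.33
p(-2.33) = 4.72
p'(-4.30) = 6.27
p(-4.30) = 7.62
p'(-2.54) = -5.21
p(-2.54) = 5.83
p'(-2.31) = -5.33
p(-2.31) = 4.62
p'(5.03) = 157.32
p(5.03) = 364.70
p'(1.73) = 44.20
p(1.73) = 50.16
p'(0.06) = 11.85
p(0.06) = 5.69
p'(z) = (z + 1)^2 + (z + 5)*(2*z + 2) = (z + 1)*(3*z + 11)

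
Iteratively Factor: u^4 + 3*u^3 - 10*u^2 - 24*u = (u + 2)*(u^3 + u^2 - 12*u) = u*(u + 2)*(u^2 + u - 12) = u*(u - 3)*(u + 2)*(u + 4)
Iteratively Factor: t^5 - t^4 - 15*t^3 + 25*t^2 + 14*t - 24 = (t - 2)*(t^4 + t^3 - 13*t^2 - t + 12) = (t - 2)*(t - 1)*(t^3 + 2*t^2 - 11*t - 12) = (t - 2)*(t - 1)*(t + 1)*(t^2 + t - 12) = (t - 2)*(t - 1)*(t + 1)*(t + 4)*(t - 3)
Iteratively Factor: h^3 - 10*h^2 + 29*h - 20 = (h - 4)*(h^2 - 6*h + 5) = (h - 4)*(h - 1)*(h - 5)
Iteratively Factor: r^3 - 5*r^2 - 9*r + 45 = (r - 5)*(r^2 - 9) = (r - 5)*(r - 3)*(r + 3)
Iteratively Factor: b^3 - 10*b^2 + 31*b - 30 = (b - 2)*(b^2 - 8*b + 15) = (b - 5)*(b - 2)*(b - 3)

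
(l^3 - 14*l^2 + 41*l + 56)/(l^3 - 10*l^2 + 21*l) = (l^2 - 7*l - 8)/(l*(l - 3))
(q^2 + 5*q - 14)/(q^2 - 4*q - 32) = (-q^2 - 5*q + 14)/(-q^2 + 4*q + 32)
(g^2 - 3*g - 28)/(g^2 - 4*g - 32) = (g - 7)/(g - 8)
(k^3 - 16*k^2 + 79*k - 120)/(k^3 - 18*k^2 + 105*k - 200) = (k - 3)/(k - 5)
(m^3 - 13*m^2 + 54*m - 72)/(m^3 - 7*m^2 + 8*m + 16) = (m^2 - 9*m + 18)/(m^2 - 3*m - 4)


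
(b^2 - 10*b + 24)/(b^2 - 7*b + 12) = (b - 6)/(b - 3)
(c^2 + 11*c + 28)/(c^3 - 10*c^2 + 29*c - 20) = (c^2 + 11*c + 28)/(c^3 - 10*c^2 + 29*c - 20)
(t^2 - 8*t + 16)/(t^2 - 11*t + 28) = (t - 4)/(t - 7)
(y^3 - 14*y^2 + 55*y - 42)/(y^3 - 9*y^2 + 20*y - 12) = (y - 7)/(y - 2)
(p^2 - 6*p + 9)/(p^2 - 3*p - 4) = (-p^2 + 6*p - 9)/(-p^2 + 3*p + 4)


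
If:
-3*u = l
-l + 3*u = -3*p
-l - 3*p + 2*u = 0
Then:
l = 0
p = 0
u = 0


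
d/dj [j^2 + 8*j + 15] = 2*j + 8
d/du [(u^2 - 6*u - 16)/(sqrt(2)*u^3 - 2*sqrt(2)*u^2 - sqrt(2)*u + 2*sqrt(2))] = sqrt(2)*(-u^4 + 12*u^3 + 35*u^2 - 60*u - 28)/(2*(u^6 - 4*u^5 + 2*u^4 + 8*u^3 - 7*u^2 - 4*u + 4))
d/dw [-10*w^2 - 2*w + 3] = -20*w - 2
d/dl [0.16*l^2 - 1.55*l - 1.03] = 0.32*l - 1.55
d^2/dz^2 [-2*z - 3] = 0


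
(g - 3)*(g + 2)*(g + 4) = g^3 + 3*g^2 - 10*g - 24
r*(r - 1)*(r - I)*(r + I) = r^4 - r^3 + r^2 - r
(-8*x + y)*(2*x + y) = -16*x^2 - 6*x*y + y^2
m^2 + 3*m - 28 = (m - 4)*(m + 7)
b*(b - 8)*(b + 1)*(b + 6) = b^4 - b^3 - 50*b^2 - 48*b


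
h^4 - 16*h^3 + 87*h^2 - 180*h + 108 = (h - 6)^2*(h - 3)*(h - 1)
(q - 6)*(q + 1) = q^2 - 5*q - 6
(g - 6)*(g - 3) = g^2 - 9*g + 18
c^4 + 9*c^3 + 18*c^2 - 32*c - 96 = (c - 2)*(c + 3)*(c + 4)^2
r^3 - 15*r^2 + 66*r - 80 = (r - 8)*(r - 5)*(r - 2)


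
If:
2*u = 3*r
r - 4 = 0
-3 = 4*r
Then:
No Solution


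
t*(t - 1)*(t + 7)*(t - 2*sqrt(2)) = t^4 - 2*sqrt(2)*t^3 + 6*t^3 - 12*sqrt(2)*t^2 - 7*t^2 + 14*sqrt(2)*t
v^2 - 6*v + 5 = (v - 5)*(v - 1)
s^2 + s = s*(s + 1)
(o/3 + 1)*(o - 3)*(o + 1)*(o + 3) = o^4/3 + 4*o^3/3 - 2*o^2 - 12*o - 9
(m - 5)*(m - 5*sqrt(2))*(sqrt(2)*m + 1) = sqrt(2)*m^3 - 9*m^2 - 5*sqrt(2)*m^2 - 5*sqrt(2)*m + 45*m + 25*sqrt(2)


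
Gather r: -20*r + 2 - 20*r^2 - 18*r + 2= -20*r^2 - 38*r + 4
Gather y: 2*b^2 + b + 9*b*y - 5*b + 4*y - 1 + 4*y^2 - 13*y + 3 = 2*b^2 - 4*b + 4*y^2 + y*(9*b - 9) + 2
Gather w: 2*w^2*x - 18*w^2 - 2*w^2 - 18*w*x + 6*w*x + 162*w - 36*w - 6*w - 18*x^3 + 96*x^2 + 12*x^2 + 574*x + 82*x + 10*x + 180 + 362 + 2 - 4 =w^2*(2*x - 20) + w*(120 - 12*x) - 18*x^3 + 108*x^2 + 666*x + 540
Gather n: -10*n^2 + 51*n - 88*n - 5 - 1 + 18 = -10*n^2 - 37*n + 12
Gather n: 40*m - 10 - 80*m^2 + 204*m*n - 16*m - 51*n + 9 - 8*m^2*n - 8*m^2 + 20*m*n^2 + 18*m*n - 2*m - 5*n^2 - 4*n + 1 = -88*m^2 + 22*m + n^2*(20*m - 5) + n*(-8*m^2 + 222*m - 55)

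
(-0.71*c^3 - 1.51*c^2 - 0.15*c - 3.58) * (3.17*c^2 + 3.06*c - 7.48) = -2.2507*c^5 - 6.9593*c^4 + 0.2147*c^3 - 0.512799999999999*c^2 - 9.8328*c + 26.7784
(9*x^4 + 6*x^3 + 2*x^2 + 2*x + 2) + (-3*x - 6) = 9*x^4 + 6*x^3 + 2*x^2 - x - 4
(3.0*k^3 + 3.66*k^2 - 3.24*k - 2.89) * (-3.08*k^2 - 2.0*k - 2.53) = -9.24*k^5 - 17.2728*k^4 - 4.9308*k^3 + 6.1214*k^2 + 13.9772*k + 7.3117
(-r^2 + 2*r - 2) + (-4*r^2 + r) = -5*r^2 + 3*r - 2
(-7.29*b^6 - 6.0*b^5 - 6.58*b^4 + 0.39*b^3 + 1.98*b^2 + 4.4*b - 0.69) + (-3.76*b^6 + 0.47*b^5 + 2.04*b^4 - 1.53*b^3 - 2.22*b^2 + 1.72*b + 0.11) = -11.05*b^6 - 5.53*b^5 - 4.54*b^4 - 1.14*b^3 - 0.24*b^2 + 6.12*b - 0.58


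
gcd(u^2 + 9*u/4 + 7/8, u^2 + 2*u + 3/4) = u + 1/2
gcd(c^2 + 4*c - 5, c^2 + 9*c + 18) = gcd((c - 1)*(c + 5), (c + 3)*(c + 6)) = 1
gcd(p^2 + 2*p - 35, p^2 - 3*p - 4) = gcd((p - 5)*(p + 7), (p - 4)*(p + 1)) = 1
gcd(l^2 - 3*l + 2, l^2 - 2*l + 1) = l - 1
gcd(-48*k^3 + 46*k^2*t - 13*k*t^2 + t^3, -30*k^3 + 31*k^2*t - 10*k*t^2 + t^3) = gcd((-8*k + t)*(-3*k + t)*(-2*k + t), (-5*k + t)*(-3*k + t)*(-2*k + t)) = 6*k^2 - 5*k*t + t^2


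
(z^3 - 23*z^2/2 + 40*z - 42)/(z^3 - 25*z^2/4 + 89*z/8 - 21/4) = 4*(z - 6)/(4*z - 3)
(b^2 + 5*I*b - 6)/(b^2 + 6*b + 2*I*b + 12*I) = (b + 3*I)/(b + 6)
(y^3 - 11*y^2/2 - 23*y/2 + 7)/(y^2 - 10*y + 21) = (y^2 + 3*y/2 - 1)/(y - 3)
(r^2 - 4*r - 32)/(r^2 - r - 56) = (r + 4)/(r + 7)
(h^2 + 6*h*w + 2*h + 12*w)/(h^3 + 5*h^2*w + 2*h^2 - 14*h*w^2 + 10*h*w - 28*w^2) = (-h - 6*w)/(-h^2 - 5*h*w + 14*w^2)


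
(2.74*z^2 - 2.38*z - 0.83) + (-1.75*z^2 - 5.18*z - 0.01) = 0.99*z^2 - 7.56*z - 0.84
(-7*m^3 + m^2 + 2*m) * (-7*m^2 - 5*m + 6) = 49*m^5 + 28*m^4 - 61*m^3 - 4*m^2 + 12*m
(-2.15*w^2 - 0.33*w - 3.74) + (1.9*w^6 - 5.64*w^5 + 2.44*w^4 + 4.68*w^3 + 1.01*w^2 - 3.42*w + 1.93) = 1.9*w^6 - 5.64*w^5 + 2.44*w^4 + 4.68*w^3 - 1.14*w^2 - 3.75*w - 1.81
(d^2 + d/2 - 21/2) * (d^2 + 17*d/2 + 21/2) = d^4 + 9*d^3 + 17*d^2/4 - 84*d - 441/4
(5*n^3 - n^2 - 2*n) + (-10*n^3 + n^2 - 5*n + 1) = -5*n^3 - 7*n + 1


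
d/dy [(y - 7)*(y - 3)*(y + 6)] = 3*y^2 - 8*y - 39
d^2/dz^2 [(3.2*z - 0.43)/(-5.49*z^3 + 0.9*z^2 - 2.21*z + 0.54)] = (-578.68992*z^5 + 250.390116*z^4 + 38.4724800000001*z^3 - 80.447958*z^2 + 11.848248*z - 3.855394)/(165.469149*z^9 - 81.37827*z^8 + 213.169563*z^7 - 115.073622*z^6 + 101.820267*z^5 - 53.809866*z^4 + 22.040873*z^3 - 8.699562*z^2 + 1.933308*z - 0.157464)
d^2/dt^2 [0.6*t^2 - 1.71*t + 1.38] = 1.20000000000000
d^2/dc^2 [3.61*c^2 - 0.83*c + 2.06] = 7.22000000000000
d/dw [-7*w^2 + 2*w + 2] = 2 - 14*w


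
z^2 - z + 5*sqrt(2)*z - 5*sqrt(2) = (z - 1)*(z + 5*sqrt(2))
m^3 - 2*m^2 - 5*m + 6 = (m - 3)*(m - 1)*(m + 2)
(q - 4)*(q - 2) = q^2 - 6*q + 8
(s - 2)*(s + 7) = s^2 + 5*s - 14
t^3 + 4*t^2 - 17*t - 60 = (t - 4)*(t + 3)*(t + 5)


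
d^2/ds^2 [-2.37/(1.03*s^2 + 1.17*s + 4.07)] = (5.028666*s^2 + 5.712174*s - 2.37*(2.06*s + 1.17)*(4.12*s + 2.34) + 19.870554)/(1.03*s^2 + 1.17*s + 4.07)^3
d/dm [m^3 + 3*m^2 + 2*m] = 3*m^2 + 6*m + 2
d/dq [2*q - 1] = 2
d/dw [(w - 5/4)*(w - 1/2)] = 2*w - 7/4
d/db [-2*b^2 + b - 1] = 1 - 4*b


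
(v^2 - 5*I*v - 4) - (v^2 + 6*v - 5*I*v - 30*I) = -6*v - 4 + 30*I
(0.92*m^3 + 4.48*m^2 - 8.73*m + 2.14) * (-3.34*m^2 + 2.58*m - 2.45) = -3.0728*m^5 - 12.5896*m^4 + 38.4626*m^3 - 40.647*m^2 + 26.9097*m - 5.243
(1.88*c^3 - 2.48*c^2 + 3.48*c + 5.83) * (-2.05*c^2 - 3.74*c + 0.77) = -3.854*c^5 - 1.9472*c^4 + 3.5888*c^3 - 26.8763*c^2 - 19.1246*c + 4.4891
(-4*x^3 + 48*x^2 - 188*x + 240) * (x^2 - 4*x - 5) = -4*x^5 + 64*x^4 - 360*x^3 + 752*x^2 - 20*x - 1200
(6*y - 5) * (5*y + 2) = 30*y^2 - 13*y - 10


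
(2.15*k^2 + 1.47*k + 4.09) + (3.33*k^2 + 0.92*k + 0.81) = 5.48*k^2 + 2.39*k + 4.9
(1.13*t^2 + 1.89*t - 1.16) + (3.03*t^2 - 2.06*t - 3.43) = 4.16*t^2 - 0.17*t - 4.59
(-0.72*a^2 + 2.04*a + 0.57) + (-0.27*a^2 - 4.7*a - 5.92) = -0.99*a^2 - 2.66*a - 5.35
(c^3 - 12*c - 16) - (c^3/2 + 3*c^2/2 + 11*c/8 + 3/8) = c^3/2 - 3*c^2/2 - 107*c/8 - 131/8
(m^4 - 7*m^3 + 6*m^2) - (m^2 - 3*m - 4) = m^4 - 7*m^3 + 5*m^2 + 3*m + 4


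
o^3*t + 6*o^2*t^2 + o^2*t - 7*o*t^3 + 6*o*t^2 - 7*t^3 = (o - t)*(o + 7*t)*(o*t + t)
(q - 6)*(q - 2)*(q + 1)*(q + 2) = q^4 - 5*q^3 - 10*q^2 + 20*q + 24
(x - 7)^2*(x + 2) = x^3 - 12*x^2 + 21*x + 98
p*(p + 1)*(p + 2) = p^3 + 3*p^2 + 2*p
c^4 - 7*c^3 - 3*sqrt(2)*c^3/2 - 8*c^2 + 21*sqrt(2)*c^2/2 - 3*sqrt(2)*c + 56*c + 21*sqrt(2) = (c - 7)*(c - 3*sqrt(2))*(c + sqrt(2)/2)*(c + sqrt(2))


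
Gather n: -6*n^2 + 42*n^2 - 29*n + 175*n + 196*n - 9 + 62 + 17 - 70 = 36*n^2 + 342*n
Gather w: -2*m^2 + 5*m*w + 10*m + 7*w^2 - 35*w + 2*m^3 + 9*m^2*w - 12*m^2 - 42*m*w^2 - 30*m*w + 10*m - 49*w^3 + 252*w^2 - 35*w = 2*m^3 - 14*m^2 + 20*m - 49*w^3 + w^2*(259 - 42*m) + w*(9*m^2 - 25*m - 70)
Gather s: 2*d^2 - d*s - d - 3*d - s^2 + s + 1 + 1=2*d^2 - 4*d - s^2 + s*(1 - d) + 2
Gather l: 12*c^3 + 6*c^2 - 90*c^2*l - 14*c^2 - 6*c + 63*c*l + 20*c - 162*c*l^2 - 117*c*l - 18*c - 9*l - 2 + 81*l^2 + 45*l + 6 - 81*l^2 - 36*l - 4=12*c^3 - 8*c^2 - 162*c*l^2 - 4*c + l*(-90*c^2 - 54*c)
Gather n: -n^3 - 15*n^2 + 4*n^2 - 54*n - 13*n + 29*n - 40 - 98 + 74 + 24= -n^3 - 11*n^2 - 38*n - 40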